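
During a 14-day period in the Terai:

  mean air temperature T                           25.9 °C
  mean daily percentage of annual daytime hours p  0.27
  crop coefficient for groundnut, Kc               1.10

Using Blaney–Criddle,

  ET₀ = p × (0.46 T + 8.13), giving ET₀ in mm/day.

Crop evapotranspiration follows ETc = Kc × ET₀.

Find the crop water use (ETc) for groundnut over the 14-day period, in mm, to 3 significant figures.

83.3 mm

ET₀ = 0.27 × (0.46 × 25.9 + 8.13) = 0.27 × 20.044 = 5.4119 mm/d
ETc = Kc × ET₀ = 1.10 × 5.4119 = 5.9531 mm/d
Over 14 days: 5.9531 × 14 = 83.343 mm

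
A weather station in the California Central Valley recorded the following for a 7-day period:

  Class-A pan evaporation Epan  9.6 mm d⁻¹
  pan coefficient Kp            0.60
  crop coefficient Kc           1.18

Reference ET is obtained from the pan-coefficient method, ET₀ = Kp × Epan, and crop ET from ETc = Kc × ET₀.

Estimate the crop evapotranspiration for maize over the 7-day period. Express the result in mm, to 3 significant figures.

47.6 mm

ET₀ = 0.60 × 9.6 = 5.7600 mm/d
ETc = Kc × ET₀ = 1.18 × 5.7600 = 6.7968 mm/d
Over 7 days: 6.7968 × 7 = 47.578 mm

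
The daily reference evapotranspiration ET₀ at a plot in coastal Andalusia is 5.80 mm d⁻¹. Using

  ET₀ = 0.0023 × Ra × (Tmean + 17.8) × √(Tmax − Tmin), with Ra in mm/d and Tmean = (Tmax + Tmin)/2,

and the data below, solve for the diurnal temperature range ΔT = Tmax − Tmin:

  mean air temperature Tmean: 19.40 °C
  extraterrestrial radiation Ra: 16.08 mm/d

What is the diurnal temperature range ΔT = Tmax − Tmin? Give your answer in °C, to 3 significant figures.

17.8 °C

√ΔT = ET₀ / [0.0023 × Ra × (Tmean+17.8)] = 5.80 / (0.0023 × 16.08 × 37.20) = 4.2157
ΔT = 4.2157² = 17.772 °C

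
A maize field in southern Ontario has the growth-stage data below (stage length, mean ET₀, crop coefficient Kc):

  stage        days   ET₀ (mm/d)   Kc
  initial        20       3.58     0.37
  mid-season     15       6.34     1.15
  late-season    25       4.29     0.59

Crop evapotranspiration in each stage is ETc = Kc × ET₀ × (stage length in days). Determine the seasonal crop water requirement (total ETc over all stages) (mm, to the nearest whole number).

initial: 0.37 × 3.58 × 20 = 26.49 mm
mid-season: 1.15 × 6.34 × 15 = 109.37 mm
late-season: 0.59 × 4.29 × 25 = 63.28 mm
Seasonal total = 199.14 mm

199 mm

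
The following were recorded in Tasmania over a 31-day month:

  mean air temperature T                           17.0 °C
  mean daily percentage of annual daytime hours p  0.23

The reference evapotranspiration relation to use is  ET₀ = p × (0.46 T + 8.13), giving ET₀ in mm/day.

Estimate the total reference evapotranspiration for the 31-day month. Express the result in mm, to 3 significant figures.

114 mm

ET₀ = 0.23 × (0.46 × 17.0 + 8.13) = 0.23 × 15.950 = 3.6685 mm/d
Monthly total = 3.6685 × 31 = 113.724 mm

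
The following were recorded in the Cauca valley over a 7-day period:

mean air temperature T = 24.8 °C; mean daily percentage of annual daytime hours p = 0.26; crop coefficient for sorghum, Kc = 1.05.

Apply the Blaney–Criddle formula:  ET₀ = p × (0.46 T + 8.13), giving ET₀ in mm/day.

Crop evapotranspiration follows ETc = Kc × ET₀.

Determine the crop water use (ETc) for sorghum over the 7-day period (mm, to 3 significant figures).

ET₀ = 0.26 × (0.46 × 24.8 + 8.13) = 0.26 × 19.538 = 5.0799 mm/d
ETc = Kc × ET₀ = 1.05 × 5.0799 = 5.3339 mm/d
Over 7 days: 5.3339 × 7 = 37.337 mm

37.3 mm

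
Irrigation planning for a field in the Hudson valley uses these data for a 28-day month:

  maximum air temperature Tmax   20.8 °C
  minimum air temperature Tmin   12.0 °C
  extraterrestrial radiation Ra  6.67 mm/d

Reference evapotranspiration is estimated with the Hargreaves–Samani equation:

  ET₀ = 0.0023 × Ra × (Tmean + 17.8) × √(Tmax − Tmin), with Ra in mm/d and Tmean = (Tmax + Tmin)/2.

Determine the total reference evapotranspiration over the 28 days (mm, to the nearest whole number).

Tmean = (20.8 + 12.0)/2 = 16.40 °C
ET₀ = 0.0023 × 6.67 × (16.40 + 17.8) × √8.8 = 0.0023 × 6.67 × 34.20 × 2.9665 = 1.5564 mm/d
Over 28 days: 1.5564 × 28 = 43.579 mm

44 mm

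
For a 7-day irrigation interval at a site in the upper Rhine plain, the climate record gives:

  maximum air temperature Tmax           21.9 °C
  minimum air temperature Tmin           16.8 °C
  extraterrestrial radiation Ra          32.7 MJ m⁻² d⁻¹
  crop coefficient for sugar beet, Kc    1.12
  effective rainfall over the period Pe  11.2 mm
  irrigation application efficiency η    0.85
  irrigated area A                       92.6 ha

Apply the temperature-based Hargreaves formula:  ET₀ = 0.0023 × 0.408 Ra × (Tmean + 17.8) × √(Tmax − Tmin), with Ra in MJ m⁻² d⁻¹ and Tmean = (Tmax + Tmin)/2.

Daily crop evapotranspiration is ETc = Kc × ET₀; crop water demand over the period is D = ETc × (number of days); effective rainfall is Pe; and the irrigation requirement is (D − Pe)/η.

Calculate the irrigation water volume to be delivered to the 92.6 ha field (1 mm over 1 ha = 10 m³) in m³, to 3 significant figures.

Tmean = (21.9 + 16.8)/2 = 19.35 °C
0.408 Ra = 0.408 × 32.7 = 13.3416 mm/d equivalent
ET₀ = 0.0023 × 13.3416 × (19.35 + 17.8) × √5.1 = 0.0023 × 13.3416 × 37.15 × 2.2583 = 2.5744 mm/d
ETc = Kc × ET₀ = 1.12 × 2.5744 = 2.8833 mm/d
Crop demand D = ETc × 7 d = 2.8833 × 7 = 20.183 mm
D − Pe = 20.183 − 11.2 = 8.983 mm
Gross irrigation = 8.983 / 0.85 = 10.568 mm
Volume = 10.568 mm × 92.6 ha × 10 = 9786.0 m³

9790 m³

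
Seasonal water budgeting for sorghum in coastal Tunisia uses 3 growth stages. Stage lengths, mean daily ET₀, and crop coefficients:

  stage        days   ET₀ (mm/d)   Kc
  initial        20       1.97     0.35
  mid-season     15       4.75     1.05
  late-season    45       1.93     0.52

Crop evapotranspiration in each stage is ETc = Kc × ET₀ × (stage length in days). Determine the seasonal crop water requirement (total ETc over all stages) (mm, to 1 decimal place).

initial: 0.35 × 1.97 × 20 = 13.79 mm
mid-season: 1.05 × 4.75 × 15 = 74.81 mm
late-season: 0.52 × 1.93 × 45 = 45.16 mm
Seasonal total = 133.76 mm

133.8 mm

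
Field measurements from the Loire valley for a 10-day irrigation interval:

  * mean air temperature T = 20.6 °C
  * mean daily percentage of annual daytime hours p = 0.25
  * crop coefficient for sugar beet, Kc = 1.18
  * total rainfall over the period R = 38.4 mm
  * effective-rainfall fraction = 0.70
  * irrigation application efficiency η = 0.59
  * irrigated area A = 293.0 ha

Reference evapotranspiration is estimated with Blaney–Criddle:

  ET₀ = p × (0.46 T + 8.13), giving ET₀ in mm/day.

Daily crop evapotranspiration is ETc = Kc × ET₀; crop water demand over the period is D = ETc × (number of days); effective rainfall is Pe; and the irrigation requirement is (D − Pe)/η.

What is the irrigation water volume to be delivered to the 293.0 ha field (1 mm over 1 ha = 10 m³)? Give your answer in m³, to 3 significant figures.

124000 m³

ET₀ = 0.25 × (0.46 × 20.6 + 8.13) = 0.25 × 17.606 = 4.4015 mm/d
ETc = Kc × ET₀ = 1.18 × 4.4015 = 5.1938 mm/d
Crop demand D = ETc × 10 d = 5.1938 × 10 = 51.938 mm
Pe = 0.70 × 38.4 = 26.880 mm
D − Pe = 51.938 − 26.880 = 25.058 mm
Gross irrigation = 25.058 / 0.59 = 42.471 mm
Volume = 42.471 mm × 293.0 ha × 10 = 124440.0 m³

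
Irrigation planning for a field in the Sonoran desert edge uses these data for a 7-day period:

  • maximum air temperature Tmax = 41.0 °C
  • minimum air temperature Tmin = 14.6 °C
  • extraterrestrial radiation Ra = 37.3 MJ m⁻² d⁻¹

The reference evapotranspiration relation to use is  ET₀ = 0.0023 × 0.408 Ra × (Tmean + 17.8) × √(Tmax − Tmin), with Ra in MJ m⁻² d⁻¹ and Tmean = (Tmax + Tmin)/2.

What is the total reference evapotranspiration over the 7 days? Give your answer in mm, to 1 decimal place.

Tmean = (41.0 + 14.6)/2 = 27.80 °C
0.408 Ra = 0.408 × 37.3 = 15.2184 mm/d equivalent
ET₀ = 0.0023 × 15.2184 × (27.80 + 17.8) × √26.4 = 0.0023 × 15.2184 × 45.60 × 5.1381 = 8.2010 mm/d
Over 7 days: 8.2010 × 7 = 57.407 mm

57.4 mm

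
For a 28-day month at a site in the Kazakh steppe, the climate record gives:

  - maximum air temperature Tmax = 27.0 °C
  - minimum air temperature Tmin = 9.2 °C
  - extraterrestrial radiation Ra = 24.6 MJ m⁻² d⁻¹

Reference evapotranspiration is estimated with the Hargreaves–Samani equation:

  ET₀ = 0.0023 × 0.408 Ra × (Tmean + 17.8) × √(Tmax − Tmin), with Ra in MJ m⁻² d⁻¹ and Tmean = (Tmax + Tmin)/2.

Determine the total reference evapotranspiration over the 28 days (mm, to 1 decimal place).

97.9 mm

Tmean = (27.0 + 9.2)/2 = 18.10 °C
0.408 Ra = 0.408 × 24.6 = 10.0368 mm/d equivalent
ET₀ = 0.0023 × 10.0368 × (18.10 + 17.8) × √17.8 = 0.0023 × 10.0368 × 35.90 × 4.2190 = 3.4964 mm/d
Over 28 days: 3.4964 × 28 = 97.899 mm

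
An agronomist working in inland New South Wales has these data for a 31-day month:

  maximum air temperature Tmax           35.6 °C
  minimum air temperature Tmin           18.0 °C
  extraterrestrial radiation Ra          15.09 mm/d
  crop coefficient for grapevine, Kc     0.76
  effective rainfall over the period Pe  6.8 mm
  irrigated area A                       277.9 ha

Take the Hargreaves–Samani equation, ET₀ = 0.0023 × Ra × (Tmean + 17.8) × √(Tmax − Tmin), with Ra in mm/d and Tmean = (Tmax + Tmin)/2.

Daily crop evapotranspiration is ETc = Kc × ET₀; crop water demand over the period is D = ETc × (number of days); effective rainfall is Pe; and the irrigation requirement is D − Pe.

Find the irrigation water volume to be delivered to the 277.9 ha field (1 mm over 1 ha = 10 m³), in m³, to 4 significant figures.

406300 m³

Tmean = (35.6 + 18.0)/2 = 26.80 °C
ET₀ = 0.0023 × 15.09 × (26.80 + 17.8) × √17.6 = 0.0023 × 15.09 × 44.60 × 4.1952 = 6.4939 mm/d
ETc = Kc × ET₀ = 0.76 × 6.4939 = 4.9354 mm/d
Crop demand D = ETc × 31 d = 4.9354 × 31 = 152.997 mm
D − Pe = 152.997 − 6.8 = 146.197 mm
Volume = 146.197 mm × 277.9 ha × 10 = 406281.5 m³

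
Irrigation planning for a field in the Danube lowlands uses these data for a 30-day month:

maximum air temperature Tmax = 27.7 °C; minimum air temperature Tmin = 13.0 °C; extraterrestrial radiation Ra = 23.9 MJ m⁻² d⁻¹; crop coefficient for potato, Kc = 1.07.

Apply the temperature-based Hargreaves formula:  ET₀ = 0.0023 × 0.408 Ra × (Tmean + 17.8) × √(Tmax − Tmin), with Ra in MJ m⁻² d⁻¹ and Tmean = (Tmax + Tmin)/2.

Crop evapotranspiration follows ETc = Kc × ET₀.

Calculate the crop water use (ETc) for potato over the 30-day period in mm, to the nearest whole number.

105 mm

Tmean = (27.7 + 13.0)/2 = 20.35 °C
0.408 Ra = 0.408 × 23.9 = 9.7512 mm/d equivalent
ET₀ = 0.0023 × 9.7512 × (20.35 + 17.8) × √14.7 = 0.0023 × 9.7512 × 38.15 × 3.8341 = 3.2805 mm/d
ETc = Kc × ET₀ = 1.07 × 3.2805 = 3.5101 mm/d
Over 30 days: 3.5101 × 30 = 105.303 mm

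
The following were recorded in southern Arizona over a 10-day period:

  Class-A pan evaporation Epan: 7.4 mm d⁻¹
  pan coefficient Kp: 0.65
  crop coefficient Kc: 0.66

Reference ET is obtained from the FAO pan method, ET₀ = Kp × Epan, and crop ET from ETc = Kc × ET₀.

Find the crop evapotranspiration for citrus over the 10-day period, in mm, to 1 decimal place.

31.7 mm

ET₀ = 0.65 × 7.4 = 4.8100 mm/d
ETc = Kc × ET₀ = 0.66 × 4.8100 = 3.1746 mm/d
Over 10 days: 3.1746 × 10 = 31.746 mm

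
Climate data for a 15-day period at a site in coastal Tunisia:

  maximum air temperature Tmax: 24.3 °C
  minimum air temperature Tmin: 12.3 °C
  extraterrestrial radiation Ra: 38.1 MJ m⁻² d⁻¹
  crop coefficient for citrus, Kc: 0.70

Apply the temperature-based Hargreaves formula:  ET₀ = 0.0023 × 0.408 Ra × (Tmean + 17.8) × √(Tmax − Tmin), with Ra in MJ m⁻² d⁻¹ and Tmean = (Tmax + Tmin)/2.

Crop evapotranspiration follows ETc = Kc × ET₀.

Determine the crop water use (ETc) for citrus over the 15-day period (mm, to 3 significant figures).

Tmean = (24.3 + 12.3)/2 = 18.30 °C
0.408 Ra = 0.408 × 38.1 = 15.5448 mm/d equivalent
ET₀ = 0.0023 × 15.5448 × (18.30 + 17.8) × √12.0 = 0.0023 × 15.5448 × 36.10 × 3.4641 = 4.4711 mm/d
ETc = Kc × ET₀ = 0.70 × 4.4711 = 3.1298 mm/d
Over 15 days: 3.1298 × 15 = 46.947 mm

46.9 mm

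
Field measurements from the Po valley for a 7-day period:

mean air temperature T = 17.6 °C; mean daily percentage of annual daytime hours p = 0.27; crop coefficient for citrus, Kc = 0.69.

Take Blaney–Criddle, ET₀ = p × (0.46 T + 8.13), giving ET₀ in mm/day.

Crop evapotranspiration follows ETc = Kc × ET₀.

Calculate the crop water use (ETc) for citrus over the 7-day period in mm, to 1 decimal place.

21.2 mm

ET₀ = 0.27 × (0.46 × 17.6 + 8.13) = 0.27 × 16.226 = 4.3810 mm/d
ETc = Kc × ET₀ = 0.69 × 4.3810 = 3.0229 mm/d
Over 7 days: 3.0229 × 7 = 21.160 mm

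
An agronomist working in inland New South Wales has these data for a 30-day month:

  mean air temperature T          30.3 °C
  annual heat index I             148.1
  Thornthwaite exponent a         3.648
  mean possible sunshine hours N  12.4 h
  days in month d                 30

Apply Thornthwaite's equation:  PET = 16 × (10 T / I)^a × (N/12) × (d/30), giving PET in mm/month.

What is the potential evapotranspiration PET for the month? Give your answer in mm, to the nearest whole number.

10T/I = 10 × 30.3 / 148.1 = 2.0459
(10T/I)^a = 2.0459^3.648 = 13.6178
Uncorrected PET = 16 × 13.6178 = 217.885 mm
Correction = (N/12)(d/30) = (12.4/12)(30/30) = 1.0333
PET = 217.885 × 1.0333 = 225.141 mm/month

225 mm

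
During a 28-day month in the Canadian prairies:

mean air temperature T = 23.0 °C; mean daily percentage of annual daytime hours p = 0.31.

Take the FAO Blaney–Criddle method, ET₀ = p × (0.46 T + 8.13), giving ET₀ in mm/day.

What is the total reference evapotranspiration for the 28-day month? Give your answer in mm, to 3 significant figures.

162 mm

ET₀ = 0.31 × (0.46 × 23.0 + 8.13) = 0.31 × 18.710 = 5.8001 mm/d
Monthly total = 5.8001 × 28 = 162.403 mm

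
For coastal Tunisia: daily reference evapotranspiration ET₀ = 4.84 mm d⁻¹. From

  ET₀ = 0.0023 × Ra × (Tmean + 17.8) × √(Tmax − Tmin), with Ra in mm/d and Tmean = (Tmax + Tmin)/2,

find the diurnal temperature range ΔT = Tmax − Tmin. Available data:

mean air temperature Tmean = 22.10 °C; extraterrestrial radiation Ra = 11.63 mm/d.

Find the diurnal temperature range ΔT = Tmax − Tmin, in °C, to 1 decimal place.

√ΔT = ET₀ / [0.0023 × Ra × (Tmean+17.8)] = 4.84 / (0.0023 × 11.63 × 39.90) = 4.5349
ΔT = 4.5349² = 20.565 °C

20.6 °C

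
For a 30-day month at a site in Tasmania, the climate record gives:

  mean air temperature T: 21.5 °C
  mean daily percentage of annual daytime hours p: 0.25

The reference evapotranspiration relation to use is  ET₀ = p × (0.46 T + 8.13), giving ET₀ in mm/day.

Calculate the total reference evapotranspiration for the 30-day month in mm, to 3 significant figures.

135 mm

ET₀ = 0.25 × (0.46 × 21.5 + 8.13) = 0.25 × 18.020 = 4.5050 mm/d
Monthly total = 4.5050 × 30 = 135.150 mm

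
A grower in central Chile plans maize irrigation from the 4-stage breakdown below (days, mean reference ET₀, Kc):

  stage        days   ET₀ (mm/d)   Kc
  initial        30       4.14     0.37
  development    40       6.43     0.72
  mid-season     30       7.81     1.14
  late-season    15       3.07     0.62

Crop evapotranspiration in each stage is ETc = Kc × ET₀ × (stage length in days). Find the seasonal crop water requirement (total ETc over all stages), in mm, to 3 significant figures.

initial: 0.37 × 4.14 × 30 = 45.95 mm
development: 0.72 × 6.43 × 40 = 185.18 mm
mid-season: 1.14 × 7.81 × 30 = 267.10 mm
late-season: 0.62 × 3.07 × 15 = 28.55 mm
Seasonal total = 526.78 mm

527 mm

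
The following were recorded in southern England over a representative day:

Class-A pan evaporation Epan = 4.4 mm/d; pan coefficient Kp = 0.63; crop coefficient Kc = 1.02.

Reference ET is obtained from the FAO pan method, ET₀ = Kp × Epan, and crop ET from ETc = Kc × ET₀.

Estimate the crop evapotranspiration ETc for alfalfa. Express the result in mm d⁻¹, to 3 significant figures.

ET₀ = 0.63 × 4.4 = 2.7720 mm/d
ETc = Kc × ET₀ = 1.02 × 2.7720 = 2.8274 mm/d

2.83 mm d⁻¹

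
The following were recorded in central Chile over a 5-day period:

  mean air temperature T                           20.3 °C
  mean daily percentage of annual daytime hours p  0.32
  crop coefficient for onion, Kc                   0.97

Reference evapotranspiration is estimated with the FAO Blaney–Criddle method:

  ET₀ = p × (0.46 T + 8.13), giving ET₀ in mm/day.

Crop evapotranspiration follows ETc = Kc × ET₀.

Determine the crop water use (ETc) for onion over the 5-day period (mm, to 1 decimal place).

ET₀ = 0.32 × (0.46 × 20.3 + 8.13) = 0.32 × 17.468 = 5.5898 mm/d
ETc = Kc × ET₀ = 0.97 × 5.5898 = 5.4221 mm/d
Over 5 days: 5.4221 × 5 = 27.111 mm

27.1 mm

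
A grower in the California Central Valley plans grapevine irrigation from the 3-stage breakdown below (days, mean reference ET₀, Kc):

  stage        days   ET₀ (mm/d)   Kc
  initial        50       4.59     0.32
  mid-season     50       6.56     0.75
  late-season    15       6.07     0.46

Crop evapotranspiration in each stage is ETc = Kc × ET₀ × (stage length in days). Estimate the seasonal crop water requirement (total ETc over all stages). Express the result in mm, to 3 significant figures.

initial: 0.32 × 4.59 × 50 = 73.44 mm
mid-season: 0.75 × 6.56 × 50 = 246.00 mm
late-season: 0.46 × 6.07 × 15 = 41.88 mm
Seasonal total = 361.32 mm

361 mm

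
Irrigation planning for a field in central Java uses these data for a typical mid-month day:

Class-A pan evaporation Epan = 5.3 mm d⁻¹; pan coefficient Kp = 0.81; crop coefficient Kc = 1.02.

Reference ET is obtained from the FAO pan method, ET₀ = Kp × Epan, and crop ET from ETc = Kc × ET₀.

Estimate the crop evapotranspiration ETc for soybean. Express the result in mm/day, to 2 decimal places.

ET₀ = 0.81 × 5.3 = 4.2930 mm/d
ETc = Kc × ET₀ = 1.02 × 4.2930 = 4.3789 mm/d

4.38 mm/day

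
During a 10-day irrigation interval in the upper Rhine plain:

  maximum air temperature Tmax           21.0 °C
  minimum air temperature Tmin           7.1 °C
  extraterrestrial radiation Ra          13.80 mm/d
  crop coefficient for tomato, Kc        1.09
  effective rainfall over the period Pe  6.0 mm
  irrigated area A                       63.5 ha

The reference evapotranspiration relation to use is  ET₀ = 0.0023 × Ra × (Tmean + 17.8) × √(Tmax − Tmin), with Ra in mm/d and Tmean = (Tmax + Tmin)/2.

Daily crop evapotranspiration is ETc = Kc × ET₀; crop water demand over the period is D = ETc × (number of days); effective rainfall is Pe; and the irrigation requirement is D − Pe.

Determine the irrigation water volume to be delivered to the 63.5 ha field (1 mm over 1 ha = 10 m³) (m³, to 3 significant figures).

22300 m³

Tmean = (21.0 + 7.1)/2 = 14.05 °C
ET₀ = 0.0023 × 13.80 × (14.05 + 17.8) × √13.9 = 0.0023 × 13.80 × 31.85 × 3.7283 = 3.7690 mm/d
ETc = Kc × ET₀ = 1.09 × 3.7690 = 4.1082 mm/d
Crop demand D = ETc × 10 d = 4.1082 × 10 = 41.082 mm
D − Pe = 41.082 − 6.0 = 35.082 mm
Volume = 35.082 mm × 63.5 ha × 10 = 22277.1 m³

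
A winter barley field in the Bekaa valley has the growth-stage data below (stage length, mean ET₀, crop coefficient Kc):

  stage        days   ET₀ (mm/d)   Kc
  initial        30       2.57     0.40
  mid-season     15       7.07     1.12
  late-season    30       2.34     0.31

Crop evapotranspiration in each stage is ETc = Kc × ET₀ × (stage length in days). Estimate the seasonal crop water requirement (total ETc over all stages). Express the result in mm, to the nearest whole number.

initial: 0.40 × 2.57 × 30 = 30.84 mm
mid-season: 1.12 × 7.07 × 15 = 118.78 mm
late-season: 0.31 × 2.34 × 30 = 21.76 mm
Seasonal total = 171.38 mm

171 mm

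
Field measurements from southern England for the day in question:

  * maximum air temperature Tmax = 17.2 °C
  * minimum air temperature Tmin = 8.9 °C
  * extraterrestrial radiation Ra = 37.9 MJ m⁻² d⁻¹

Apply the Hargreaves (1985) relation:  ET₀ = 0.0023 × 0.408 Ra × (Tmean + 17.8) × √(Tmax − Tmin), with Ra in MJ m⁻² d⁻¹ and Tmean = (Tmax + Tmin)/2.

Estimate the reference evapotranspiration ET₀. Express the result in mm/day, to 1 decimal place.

Tmean = (17.2 + 8.9)/2 = 13.05 °C
0.408 Ra = 0.408 × 37.9 = 15.4632 mm/d equivalent
ET₀ = 0.0023 × 15.4632 × (13.05 + 17.8) × √8.3 = 0.0023 × 15.4632 × 30.85 × 2.8810 = 3.1610 mm/d

3.2 mm/day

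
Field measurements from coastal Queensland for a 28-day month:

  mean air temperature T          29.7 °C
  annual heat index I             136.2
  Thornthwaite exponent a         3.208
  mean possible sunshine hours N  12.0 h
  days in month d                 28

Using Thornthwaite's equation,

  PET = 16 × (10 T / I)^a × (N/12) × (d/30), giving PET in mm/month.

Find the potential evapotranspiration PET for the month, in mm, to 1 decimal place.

182.1 mm

10T/I = 10 × 29.7 / 136.2 = 2.1806
(10T/I)^a = 2.1806^3.208 = 12.1942
Uncorrected PET = 16 × 12.1942 = 195.107 mm
Correction = (N/12)(d/30) = (12.0/12)(28/30) = 0.9333
PET = 195.107 × 0.9333 = 182.093 mm/month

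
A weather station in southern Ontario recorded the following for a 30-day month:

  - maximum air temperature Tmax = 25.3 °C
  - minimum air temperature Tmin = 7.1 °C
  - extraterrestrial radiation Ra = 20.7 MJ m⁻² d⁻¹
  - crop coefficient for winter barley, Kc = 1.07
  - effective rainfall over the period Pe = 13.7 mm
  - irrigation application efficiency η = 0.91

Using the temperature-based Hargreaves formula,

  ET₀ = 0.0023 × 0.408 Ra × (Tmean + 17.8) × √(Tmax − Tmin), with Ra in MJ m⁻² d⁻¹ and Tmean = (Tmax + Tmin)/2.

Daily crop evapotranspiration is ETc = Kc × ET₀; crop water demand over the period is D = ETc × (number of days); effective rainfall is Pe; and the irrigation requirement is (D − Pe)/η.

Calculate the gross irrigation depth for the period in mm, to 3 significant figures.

Tmean = (25.3 + 7.1)/2 = 16.20 °C
0.408 Ra = 0.408 × 20.7 = 8.4456 mm/d equivalent
ET₀ = 0.0023 × 8.4456 × (16.20 + 17.8) × √18.2 = 0.0023 × 8.4456 × 34.00 × 4.2661 = 2.8175 mm/d
ETc = Kc × ET₀ = 1.07 × 2.8175 = 3.0147 mm/d
Crop demand D = ETc × 30 d = 3.0147 × 30 = 90.441 mm
D − Pe = 90.441 − 13.7 = 76.741 mm
Gross irrigation = 76.741 / 0.91 = 84.331 mm

84.3 mm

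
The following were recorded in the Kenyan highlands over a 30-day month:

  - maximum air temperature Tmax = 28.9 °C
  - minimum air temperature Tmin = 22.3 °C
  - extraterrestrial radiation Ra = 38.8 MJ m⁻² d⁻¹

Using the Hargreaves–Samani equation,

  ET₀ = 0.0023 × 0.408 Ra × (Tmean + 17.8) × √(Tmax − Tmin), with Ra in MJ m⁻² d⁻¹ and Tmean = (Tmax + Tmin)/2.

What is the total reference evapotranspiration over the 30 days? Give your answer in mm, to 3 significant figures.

122 mm

Tmean = (28.9 + 22.3)/2 = 25.60 °C
0.408 Ra = 0.408 × 38.8 = 15.8304 mm/d equivalent
ET₀ = 0.0023 × 15.8304 × (25.60 + 17.8) × √6.6 = 0.0023 × 15.8304 × 43.40 × 2.5690 = 4.0595 mm/d
Over 30 days: 4.0595 × 30 = 121.785 mm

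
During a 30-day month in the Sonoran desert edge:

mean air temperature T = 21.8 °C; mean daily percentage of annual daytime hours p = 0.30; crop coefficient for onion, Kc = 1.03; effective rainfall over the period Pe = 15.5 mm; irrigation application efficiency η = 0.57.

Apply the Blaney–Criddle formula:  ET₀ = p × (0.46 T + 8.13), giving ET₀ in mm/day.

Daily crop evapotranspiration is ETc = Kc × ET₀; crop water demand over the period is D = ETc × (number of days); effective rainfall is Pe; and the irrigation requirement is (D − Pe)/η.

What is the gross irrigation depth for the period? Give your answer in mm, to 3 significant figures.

ET₀ = 0.30 × (0.46 × 21.8 + 8.13) = 0.30 × 18.158 = 5.4474 mm/d
ETc = Kc × ET₀ = 1.03 × 5.4474 = 5.6108 mm/d
Crop demand D = ETc × 30 d = 5.6108 × 30 = 168.324 mm
D − Pe = 168.324 − 15.5 = 152.824 mm
Gross irrigation = 152.824 / 0.57 = 268.112 mm

268 mm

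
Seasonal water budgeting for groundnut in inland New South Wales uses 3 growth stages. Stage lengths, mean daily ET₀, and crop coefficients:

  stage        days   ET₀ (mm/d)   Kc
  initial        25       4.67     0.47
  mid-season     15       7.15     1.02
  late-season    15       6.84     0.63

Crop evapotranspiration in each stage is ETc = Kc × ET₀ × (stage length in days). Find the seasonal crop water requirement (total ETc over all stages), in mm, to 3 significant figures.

initial: 0.47 × 4.67 × 25 = 54.87 mm
mid-season: 1.02 × 7.15 × 15 = 109.40 mm
late-season: 0.63 × 6.84 × 15 = 64.64 mm
Seasonal total = 228.91 mm

229 mm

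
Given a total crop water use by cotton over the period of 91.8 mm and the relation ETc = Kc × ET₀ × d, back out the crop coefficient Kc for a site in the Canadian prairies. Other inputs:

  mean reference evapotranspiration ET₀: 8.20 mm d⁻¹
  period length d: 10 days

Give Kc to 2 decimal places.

ETc = Kc × ET₀ × d  ⇒  Kc = ETc / (ET₀ × d)
Kc = 91.8 / (8.20 × 10) = 91.8 / 82.00 = 1.1195

1.12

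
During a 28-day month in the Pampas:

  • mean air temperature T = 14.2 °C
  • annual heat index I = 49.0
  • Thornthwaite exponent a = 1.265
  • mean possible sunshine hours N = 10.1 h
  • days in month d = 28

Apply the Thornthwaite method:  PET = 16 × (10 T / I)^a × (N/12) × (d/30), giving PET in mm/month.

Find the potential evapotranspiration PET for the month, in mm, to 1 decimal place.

48.3 mm

10T/I = 10 × 14.2 / 49.0 = 2.8980
(10T/I)^a = 2.8980^1.265 = 3.8420
Uncorrected PET = 16 × 3.8420 = 61.472 mm
Correction = (N/12)(d/30) = (10.1/12)(28/30) = 0.7856
PET = 61.472 × 0.7856 = 48.292 mm/month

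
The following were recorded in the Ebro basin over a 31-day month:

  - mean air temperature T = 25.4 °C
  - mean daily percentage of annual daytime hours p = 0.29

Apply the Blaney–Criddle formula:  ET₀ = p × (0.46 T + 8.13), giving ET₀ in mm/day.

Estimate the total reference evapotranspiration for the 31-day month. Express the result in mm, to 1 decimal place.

178.1 mm

ET₀ = 0.29 × (0.46 × 25.4 + 8.13) = 0.29 × 19.814 = 5.7461 mm/d
Monthly total = 5.7461 × 31 = 178.129 mm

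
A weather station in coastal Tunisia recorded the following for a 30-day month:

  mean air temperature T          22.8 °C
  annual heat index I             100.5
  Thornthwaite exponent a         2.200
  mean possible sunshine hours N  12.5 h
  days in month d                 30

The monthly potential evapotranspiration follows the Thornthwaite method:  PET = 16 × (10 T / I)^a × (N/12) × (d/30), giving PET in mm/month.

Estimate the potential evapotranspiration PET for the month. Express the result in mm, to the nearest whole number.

10T/I = 10 × 22.8 / 100.5 = 2.2687
(10T/I)^a = 2.2687^2.200 = 6.0633
Uncorrected PET = 16 × 6.0633 = 97.013 mm
Correction = (N/12)(d/30) = (12.5/12)(30/30) = 1.0417
PET = 97.013 × 1.0417 = 101.058 mm/month

101 mm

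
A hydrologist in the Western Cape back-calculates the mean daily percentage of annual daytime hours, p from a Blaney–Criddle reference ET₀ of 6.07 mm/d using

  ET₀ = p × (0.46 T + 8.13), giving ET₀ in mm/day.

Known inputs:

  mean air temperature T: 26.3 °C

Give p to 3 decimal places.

p = ET₀ / (0.46 T + 8.13) = 6.07 / (0.46 × 26.3 + 8.13) = 6.07 / 20.228 = 0.3001

0.300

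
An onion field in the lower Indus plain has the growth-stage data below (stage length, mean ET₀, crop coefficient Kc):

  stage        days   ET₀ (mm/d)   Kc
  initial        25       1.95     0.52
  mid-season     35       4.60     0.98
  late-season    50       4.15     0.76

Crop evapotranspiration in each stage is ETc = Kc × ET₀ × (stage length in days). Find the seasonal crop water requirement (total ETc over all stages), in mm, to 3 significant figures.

341 mm

initial: 0.52 × 1.95 × 25 = 25.35 mm
mid-season: 0.98 × 4.60 × 35 = 157.78 mm
late-season: 0.76 × 4.15 × 50 = 157.70 mm
Seasonal total = 340.83 mm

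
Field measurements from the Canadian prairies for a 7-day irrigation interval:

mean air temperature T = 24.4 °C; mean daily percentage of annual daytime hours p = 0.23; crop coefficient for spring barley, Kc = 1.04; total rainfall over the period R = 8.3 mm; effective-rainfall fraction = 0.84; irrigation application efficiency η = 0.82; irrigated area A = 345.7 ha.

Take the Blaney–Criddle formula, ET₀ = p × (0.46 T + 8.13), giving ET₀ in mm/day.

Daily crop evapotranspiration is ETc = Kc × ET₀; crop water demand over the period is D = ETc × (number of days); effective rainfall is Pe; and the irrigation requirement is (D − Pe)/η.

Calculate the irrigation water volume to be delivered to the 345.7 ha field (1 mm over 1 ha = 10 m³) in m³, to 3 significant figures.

ET₀ = 0.23 × (0.46 × 24.4 + 8.13) = 0.23 × 19.354 = 4.4514 mm/d
ETc = Kc × ET₀ = 1.04 × 4.4514 = 4.6295 mm/d
Crop demand D = ETc × 7 d = 4.6295 × 7 = 32.407 mm
Pe = 0.84 × 8.3 = 6.972 mm
D − Pe = 32.407 − 6.972 = 25.435 mm
Gross irrigation = 25.435 / 0.82 = 31.018 mm
Volume = 31.018 mm × 345.7 ha × 10 = 107229.2 m³

107000 m³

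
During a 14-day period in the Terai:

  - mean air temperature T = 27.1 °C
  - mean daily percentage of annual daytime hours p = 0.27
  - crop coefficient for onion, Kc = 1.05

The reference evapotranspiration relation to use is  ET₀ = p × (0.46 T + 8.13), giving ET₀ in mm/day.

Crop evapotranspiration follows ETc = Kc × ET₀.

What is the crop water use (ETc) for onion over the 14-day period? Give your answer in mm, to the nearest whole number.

82 mm

ET₀ = 0.27 × (0.46 × 27.1 + 8.13) = 0.27 × 20.596 = 5.5609 mm/d
ETc = Kc × ET₀ = 1.05 × 5.5609 = 5.8389 mm/d
Over 14 days: 5.8389 × 14 = 81.745 mm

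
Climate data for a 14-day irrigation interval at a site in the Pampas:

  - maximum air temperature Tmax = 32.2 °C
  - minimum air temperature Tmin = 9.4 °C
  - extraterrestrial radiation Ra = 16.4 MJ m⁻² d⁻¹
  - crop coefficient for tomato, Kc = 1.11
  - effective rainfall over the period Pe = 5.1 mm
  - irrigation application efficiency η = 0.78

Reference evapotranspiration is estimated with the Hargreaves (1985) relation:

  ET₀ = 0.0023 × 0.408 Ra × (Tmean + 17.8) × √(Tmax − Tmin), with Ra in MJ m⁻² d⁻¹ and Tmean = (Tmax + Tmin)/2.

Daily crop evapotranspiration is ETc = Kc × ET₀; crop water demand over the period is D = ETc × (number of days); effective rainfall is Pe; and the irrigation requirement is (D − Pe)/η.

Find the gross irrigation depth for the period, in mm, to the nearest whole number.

50 mm

Tmean = (32.2 + 9.4)/2 = 20.80 °C
0.408 Ra = 0.408 × 16.4 = 6.6912 mm/d equivalent
ET₀ = 0.0023 × 6.6912 × (20.80 + 17.8) × √22.8 = 0.0023 × 6.6912 × 38.60 × 4.7749 = 2.8365 mm/d
ETc = Kc × ET₀ = 1.11 × 2.8365 = 3.1485 mm/d
Crop demand D = ETc × 14 d = 3.1485 × 14 = 44.079 mm
D − Pe = 44.079 − 5.1 = 38.979 mm
Gross irrigation = 38.979 / 0.78 = 49.973 mm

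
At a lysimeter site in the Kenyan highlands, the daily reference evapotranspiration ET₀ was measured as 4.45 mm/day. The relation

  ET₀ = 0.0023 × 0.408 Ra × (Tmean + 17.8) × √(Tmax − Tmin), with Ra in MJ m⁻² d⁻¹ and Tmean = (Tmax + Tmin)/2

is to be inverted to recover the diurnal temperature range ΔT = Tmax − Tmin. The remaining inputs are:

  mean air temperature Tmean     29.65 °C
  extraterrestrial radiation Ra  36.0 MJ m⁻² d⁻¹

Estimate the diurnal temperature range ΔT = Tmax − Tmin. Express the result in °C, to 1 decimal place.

√ΔT = ET₀ / [0.0023 × 0.408 × Ra × (Tmean+17.8)] = 4.45 / (0.0023 × 14.6880 × 47.45) = 2.7761
ΔT = 2.7761² = 7.707 °C

7.7 °C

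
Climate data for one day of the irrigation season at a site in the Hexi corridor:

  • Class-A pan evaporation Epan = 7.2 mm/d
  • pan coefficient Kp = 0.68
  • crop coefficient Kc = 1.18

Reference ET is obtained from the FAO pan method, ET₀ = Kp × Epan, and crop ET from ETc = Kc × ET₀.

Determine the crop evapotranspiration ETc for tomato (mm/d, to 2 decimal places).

ET₀ = 0.68 × 7.2 = 4.8960 mm/d
ETc = Kc × ET₀ = 1.18 × 4.8960 = 5.7773 mm/d

5.78 mm/d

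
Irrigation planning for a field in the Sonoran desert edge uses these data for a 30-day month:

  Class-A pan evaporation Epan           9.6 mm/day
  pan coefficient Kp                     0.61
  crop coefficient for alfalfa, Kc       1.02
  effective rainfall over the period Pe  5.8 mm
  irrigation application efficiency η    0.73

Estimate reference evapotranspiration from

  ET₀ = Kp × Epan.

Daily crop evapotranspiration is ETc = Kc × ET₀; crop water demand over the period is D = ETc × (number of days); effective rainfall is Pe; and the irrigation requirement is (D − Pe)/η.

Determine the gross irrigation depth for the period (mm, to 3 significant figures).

ET₀ = 0.61 × 9.6 = 5.8560 mm/d
ETc = Kc × ET₀ = 1.02 × 5.8560 = 5.9731 mm/d
Crop demand D = ETc × 30 d = 5.9731 × 30 = 179.193 mm
D − Pe = 179.193 − 5.8 = 173.393 mm
Gross irrigation = 173.393 / 0.73 = 237.525 mm

238 mm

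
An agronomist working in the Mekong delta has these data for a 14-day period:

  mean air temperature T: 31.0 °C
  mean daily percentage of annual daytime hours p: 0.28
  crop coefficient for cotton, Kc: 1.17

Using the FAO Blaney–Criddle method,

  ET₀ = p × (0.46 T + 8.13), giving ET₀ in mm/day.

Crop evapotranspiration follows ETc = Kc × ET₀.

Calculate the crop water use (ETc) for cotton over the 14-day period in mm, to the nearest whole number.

103 mm

ET₀ = 0.28 × (0.46 × 31.0 + 8.13) = 0.28 × 22.390 = 6.2692 mm/d
ETc = Kc × ET₀ = 1.17 × 6.2692 = 7.3350 mm/d
Over 14 days: 7.3350 × 14 = 102.690 mm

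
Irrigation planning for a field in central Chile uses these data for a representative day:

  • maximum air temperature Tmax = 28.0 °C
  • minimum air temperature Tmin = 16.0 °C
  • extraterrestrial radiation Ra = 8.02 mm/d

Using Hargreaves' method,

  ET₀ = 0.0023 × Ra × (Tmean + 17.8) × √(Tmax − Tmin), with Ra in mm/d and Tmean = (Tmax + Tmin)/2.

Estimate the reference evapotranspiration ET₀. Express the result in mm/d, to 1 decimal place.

Tmean = (28.0 + 16.0)/2 = 22.00 °C
ET₀ = 0.0023 × 8.02 × (22.00 + 17.8) × √12.0 = 0.0023 × 8.02 × 39.80 × 3.4641 = 2.5432 mm/d

2.5 mm/d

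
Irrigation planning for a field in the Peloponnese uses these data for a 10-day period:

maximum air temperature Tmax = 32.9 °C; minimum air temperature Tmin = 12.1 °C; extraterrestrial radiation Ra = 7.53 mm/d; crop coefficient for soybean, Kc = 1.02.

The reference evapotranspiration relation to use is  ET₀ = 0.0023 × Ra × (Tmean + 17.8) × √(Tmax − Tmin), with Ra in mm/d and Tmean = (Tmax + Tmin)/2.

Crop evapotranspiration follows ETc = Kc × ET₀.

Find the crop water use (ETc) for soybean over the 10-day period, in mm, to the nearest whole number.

Tmean = (32.9 + 12.1)/2 = 22.50 °C
ET₀ = 0.0023 × 7.53 × (22.50 + 17.8) × √20.8 = 0.0023 × 7.53 × 40.30 × 4.5607 = 3.1832 mm/d
ETc = Kc × ET₀ = 1.02 × 3.1832 = 3.2469 mm/d
Over 10 days: 3.2469 × 10 = 32.469 mm

32 mm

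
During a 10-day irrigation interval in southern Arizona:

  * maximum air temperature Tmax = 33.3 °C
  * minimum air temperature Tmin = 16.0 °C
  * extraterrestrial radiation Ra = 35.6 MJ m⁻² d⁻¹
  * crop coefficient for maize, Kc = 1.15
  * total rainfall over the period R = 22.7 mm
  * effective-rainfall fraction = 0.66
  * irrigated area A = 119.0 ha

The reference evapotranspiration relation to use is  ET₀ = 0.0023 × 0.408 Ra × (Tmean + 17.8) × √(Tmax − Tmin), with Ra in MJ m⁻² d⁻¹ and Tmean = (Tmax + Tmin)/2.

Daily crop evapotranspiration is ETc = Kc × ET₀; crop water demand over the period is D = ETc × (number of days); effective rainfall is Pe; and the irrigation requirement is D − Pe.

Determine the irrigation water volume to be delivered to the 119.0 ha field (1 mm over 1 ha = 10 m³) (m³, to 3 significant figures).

62900 m³

Tmean = (33.3 + 16.0)/2 = 24.65 °C
0.408 Ra = 0.408 × 35.6 = 14.5248 mm/d equivalent
ET₀ = 0.0023 × 14.5248 × (24.65 + 17.8) × √17.3 = 0.0023 × 14.5248 × 42.45 × 4.1593 = 5.8984 mm/d
ETc = Kc × ET₀ = 1.15 × 5.8984 = 6.7832 mm/d
Crop demand D = ETc × 10 d = 6.7832 × 10 = 67.832 mm
Pe = 0.66 × 22.7 = 14.982 mm
D − Pe = 67.832 − 14.982 = 52.850 mm
Volume = 52.850 mm × 119.0 ha × 10 = 62891.5 m³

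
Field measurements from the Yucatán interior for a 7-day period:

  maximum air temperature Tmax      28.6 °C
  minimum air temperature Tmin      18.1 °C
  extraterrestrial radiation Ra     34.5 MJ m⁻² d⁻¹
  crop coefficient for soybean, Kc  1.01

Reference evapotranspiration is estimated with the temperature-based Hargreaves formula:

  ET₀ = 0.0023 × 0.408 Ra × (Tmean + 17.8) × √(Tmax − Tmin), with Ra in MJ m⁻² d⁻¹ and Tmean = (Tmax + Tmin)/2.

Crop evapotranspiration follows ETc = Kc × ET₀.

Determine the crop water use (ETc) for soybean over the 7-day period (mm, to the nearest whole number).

31 mm

Tmean = (28.6 + 18.1)/2 = 23.35 °C
0.408 Ra = 0.408 × 34.5 = 14.0760 mm/d equivalent
ET₀ = 0.0023 × 14.0760 × (23.35 + 17.8) × √10.5 = 0.0023 × 14.0760 × 41.15 × 3.2404 = 4.3169 mm/d
ETc = Kc × ET₀ = 1.01 × 4.3169 = 4.3601 mm/d
Over 7 days: 4.3601 × 7 = 30.521 mm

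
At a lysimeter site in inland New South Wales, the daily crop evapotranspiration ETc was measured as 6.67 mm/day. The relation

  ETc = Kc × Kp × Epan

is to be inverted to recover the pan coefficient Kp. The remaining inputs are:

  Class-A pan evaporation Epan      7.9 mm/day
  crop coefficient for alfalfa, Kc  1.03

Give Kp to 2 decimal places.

ETc = Kc × Kp × Epan  ⇒  Kp = ETc / (Kc × Epan)
Kp = 6.67 / (1.03 × 7.9) = 6.67 / 8.137 = 0.8197

0.82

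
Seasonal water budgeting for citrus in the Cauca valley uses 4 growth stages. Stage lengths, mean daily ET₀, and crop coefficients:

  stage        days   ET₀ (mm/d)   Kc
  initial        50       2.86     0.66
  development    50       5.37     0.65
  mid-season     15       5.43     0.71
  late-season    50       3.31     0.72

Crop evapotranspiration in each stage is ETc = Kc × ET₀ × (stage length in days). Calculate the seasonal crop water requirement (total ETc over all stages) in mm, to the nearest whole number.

446 mm

initial: 0.66 × 2.86 × 50 = 94.38 mm
development: 0.65 × 5.37 × 50 = 174.53 mm
mid-season: 0.71 × 5.43 × 15 = 57.83 mm
late-season: 0.72 × 3.31 × 50 = 119.16 mm
Seasonal total = 445.90 mm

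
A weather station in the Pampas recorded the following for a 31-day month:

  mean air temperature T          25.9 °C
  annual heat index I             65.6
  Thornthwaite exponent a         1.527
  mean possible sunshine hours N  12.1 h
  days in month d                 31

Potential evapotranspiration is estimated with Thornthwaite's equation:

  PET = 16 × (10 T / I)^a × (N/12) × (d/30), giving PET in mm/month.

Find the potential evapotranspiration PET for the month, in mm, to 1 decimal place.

10T/I = 10 × 25.9 / 65.6 = 3.9482
(10T/I)^a = 3.9482^1.527 = 8.1414
Uncorrected PET = 16 × 8.1414 = 130.262 mm
Correction = (N/12)(d/30) = (12.1/12)(31/30) = 1.0419
PET = 130.262 × 1.0419 = 135.720 mm/month

135.7 mm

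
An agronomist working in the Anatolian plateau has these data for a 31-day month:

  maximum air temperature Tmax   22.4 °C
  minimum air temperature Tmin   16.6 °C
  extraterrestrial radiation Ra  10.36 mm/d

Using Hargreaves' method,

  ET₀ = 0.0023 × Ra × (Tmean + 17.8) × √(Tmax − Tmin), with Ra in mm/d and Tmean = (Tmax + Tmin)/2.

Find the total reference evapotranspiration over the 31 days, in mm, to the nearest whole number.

66 mm

Tmean = (22.4 + 16.6)/2 = 19.50 °C
ET₀ = 0.0023 × 10.36 × (19.50 + 17.8) × √5.8 = 0.0023 × 10.36 × 37.30 × 2.4083 = 2.1405 mm/d
Over 31 days: 2.1405 × 31 = 66.356 mm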